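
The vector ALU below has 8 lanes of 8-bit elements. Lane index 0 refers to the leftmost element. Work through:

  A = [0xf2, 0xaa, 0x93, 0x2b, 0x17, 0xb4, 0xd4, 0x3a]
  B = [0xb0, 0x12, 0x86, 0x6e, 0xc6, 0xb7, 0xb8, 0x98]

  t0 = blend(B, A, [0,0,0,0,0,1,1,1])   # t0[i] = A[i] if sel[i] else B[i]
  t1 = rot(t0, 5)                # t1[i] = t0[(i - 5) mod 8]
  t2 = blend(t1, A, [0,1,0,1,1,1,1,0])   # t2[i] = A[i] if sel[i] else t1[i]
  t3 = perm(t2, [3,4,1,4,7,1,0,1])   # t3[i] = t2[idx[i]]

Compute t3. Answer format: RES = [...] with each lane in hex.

t0 = [0xb0, 0x12, 0x86, 0x6e, 0xc6, 0xb4, 0xd4, 0x3a]
t1 = [0x6e, 0xc6, 0xb4, 0xd4, 0x3a, 0xb0, 0x12, 0x86]
t2 = [0x6e, 0xaa, 0xb4, 0x2b, 0x17, 0xb4, 0xd4, 0x86]
t3 = [0x2b, 0x17, 0xaa, 0x17, 0x86, 0xaa, 0x6e, 0xaa]

RES = [ 0x2b  0x17  0xaa  0x17  0x86  0xaa  0x6e  0xaa ]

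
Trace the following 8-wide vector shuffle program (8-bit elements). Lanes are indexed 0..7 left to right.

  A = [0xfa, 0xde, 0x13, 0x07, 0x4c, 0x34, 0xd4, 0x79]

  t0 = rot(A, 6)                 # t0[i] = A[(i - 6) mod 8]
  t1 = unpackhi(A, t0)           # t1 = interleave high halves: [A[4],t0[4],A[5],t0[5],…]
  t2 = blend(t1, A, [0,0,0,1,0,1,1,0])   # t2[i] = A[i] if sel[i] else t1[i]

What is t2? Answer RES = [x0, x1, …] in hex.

RES = [0x4c, 0xd4, 0x34, 0x07, 0xd4, 0x34, 0xd4, 0xde]

  t0: 13 07 4c 34 d4 79 fa de
  t1: 4c d4 34 79 d4 fa 79 de
  t2: 4c d4 34 07 d4 34 d4 de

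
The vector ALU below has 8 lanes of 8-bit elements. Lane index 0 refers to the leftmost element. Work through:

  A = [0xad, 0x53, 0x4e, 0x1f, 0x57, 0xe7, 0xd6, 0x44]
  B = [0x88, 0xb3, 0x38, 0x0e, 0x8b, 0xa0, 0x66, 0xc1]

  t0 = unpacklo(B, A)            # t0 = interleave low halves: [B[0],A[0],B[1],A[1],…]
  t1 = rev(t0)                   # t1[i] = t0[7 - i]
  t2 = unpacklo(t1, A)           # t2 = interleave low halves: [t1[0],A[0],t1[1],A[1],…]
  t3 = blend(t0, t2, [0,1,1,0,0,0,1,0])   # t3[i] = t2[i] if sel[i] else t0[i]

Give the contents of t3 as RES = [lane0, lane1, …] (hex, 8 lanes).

RES = [ 0x88  0xad  0x0e  0x53  0x38  0x4e  0x38  0x1f ]

→ t0 |88|ad|b3|53|38|4e|0e|1f|
→ t1 |1f|0e|4e|38|53|b3|ad|88|
→ t2 |1f|ad|0e|53|4e|4e|38|1f|
→ t3 |88|ad|0e|53|38|4e|38|1f|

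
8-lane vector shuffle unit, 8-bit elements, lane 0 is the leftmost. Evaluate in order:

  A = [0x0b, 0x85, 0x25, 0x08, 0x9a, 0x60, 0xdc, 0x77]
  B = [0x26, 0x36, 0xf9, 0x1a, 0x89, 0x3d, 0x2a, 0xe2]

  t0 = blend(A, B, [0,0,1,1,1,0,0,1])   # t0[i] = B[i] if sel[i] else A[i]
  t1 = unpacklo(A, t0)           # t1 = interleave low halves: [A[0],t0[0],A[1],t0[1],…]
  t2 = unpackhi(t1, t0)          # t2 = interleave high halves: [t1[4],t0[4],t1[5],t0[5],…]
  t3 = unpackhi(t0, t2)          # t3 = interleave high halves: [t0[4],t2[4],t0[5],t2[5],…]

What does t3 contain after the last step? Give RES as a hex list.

t0 = [0x0b, 0x85, 0xf9, 0x1a, 0x89, 0x60, 0xdc, 0xe2]
t1 = [0x0b, 0x0b, 0x85, 0x85, 0x25, 0xf9, 0x08, 0x1a]
t2 = [0x25, 0x89, 0xf9, 0x60, 0x08, 0xdc, 0x1a, 0xe2]
t3 = [0x89, 0x08, 0x60, 0xdc, 0xdc, 0x1a, 0xe2, 0xe2]

RES = [0x89, 0x08, 0x60, 0xdc, 0xdc, 0x1a, 0xe2, 0xe2]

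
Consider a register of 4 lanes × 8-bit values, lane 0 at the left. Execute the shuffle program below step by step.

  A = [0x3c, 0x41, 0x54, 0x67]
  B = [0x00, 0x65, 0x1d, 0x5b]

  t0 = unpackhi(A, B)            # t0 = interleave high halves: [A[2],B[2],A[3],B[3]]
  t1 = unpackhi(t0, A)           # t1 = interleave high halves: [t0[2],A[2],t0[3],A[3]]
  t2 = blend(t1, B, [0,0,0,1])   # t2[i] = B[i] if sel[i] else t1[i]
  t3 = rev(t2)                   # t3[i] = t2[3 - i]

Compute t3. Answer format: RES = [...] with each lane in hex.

RES = [0x5b, 0x5b, 0x54, 0x67]

  t0: 54 1d 67 5b
  t1: 67 54 5b 67
  t2: 67 54 5b 5b
  t3: 5b 5b 54 67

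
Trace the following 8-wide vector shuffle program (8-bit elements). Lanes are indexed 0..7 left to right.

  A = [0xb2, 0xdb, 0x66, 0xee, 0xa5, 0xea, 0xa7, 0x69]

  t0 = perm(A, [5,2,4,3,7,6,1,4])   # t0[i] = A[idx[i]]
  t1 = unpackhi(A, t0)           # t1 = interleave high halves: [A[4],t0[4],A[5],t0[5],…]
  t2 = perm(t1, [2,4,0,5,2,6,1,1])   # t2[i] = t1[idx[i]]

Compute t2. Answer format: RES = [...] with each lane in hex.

RES = [ 0xea  0xa7  0xa5  0xdb  0xea  0x69  0x69  0x69 ]

t0 = [0xea, 0x66, 0xa5, 0xee, 0x69, 0xa7, 0xdb, 0xa5]
t1 = [0xa5, 0x69, 0xea, 0xa7, 0xa7, 0xdb, 0x69, 0xa5]
t2 = [0xea, 0xa7, 0xa5, 0xdb, 0xea, 0x69, 0x69, 0x69]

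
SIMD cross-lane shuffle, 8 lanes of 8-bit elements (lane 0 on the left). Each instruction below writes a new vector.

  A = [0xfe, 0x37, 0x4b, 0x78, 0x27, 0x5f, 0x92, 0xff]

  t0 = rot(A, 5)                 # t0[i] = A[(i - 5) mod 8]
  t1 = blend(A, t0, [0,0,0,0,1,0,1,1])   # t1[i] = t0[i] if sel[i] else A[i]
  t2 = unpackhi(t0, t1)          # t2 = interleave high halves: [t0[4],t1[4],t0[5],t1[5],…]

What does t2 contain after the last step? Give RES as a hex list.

  t0: 78 27 5f 92 ff fe 37 4b
  t1: fe 37 4b 78 ff 5f 37 4b
  t2: ff ff fe 5f 37 37 4b 4b

RES = [0xff, 0xff, 0xfe, 0x5f, 0x37, 0x37, 0x4b, 0x4b]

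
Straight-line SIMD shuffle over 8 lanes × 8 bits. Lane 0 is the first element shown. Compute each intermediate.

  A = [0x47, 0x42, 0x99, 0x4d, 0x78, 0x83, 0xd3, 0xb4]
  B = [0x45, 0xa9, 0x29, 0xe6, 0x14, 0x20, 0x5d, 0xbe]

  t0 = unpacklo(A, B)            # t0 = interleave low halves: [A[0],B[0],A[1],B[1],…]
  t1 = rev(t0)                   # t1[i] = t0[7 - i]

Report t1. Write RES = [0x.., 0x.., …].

RES = [ 0xe6  0x4d  0x29  0x99  0xa9  0x42  0x45  0x47 ]

  t0: 47 45 42 a9 99 29 4d e6
  t1: e6 4d 29 99 a9 42 45 47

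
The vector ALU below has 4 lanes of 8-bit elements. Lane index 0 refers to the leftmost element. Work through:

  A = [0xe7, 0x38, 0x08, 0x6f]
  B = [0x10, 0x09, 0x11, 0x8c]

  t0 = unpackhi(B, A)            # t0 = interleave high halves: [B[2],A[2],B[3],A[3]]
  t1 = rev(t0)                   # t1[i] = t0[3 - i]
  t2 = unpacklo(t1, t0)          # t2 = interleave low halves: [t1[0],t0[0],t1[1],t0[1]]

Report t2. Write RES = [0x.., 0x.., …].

t0 = [0x11, 0x08, 0x8c, 0x6f]
t1 = [0x6f, 0x8c, 0x08, 0x11]
t2 = [0x6f, 0x11, 0x8c, 0x08]

RES = [ 0x6f  0x11  0x8c  0x08 ]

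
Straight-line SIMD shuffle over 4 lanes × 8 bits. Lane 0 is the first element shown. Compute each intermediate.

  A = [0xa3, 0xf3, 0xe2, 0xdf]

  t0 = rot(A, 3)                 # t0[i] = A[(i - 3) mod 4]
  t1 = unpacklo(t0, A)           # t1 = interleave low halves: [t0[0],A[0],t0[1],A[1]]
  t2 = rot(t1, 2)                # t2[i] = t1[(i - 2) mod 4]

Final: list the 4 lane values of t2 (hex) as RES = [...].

→ t0 |f3|e2|df|a3|
→ t1 |f3|a3|e2|f3|
→ t2 |e2|f3|f3|a3|

RES = [0xe2, 0xf3, 0xf3, 0xa3]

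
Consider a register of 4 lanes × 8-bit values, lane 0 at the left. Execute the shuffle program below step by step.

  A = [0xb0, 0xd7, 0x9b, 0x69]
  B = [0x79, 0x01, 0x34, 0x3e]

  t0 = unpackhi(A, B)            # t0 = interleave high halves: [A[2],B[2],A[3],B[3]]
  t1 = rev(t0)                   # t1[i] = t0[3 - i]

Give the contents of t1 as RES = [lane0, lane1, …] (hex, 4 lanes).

RES = [ 0x3e  0x69  0x34  0x9b ]

  t0: 9b 34 69 3e
  t1: 3e 69 34 9b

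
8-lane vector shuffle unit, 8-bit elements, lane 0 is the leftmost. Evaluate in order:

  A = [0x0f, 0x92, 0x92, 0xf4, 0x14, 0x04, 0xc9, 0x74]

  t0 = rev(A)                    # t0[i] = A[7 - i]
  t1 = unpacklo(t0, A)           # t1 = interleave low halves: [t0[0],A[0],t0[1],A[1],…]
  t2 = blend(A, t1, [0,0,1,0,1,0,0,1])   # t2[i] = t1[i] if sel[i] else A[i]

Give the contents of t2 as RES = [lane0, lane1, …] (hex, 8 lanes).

  t0: 74 c9 04 14 f4 92 92 0f
  t1: 74 0f c9 92 04 92 14 f4
  t2: 0f 92 c9 f4 04 04 c9 f4

RES = [ 0x0f  0x92  0xc9  0xf4  0x04  0x04  0xc9  0xf4 ]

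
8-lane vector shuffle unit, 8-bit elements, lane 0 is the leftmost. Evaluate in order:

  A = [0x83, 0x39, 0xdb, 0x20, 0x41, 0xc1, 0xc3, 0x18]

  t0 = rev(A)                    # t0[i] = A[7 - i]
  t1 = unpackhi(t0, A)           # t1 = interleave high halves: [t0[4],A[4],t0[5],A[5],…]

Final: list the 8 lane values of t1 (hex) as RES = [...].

RES = [0x20, 0x41, 0xdb, 0xc1, 0x39, 0xc3, 0x83, 0x18]

t0 = [0x18, 0xc3, 0xc1, 0x41, 0x20, 0xdb, 0x39, 0x83]
t1 = [0x20, 0x41, 0xdb, 0xc1, 0x39, 0xc3, 0x83, 0x18]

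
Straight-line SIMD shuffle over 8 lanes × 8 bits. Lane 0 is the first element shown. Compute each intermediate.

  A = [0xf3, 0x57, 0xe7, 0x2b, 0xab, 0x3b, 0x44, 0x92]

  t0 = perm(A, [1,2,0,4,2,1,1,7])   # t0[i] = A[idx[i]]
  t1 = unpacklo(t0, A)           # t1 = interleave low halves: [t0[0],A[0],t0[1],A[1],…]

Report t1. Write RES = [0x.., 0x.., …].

→ t0 |57|e7|f3|ab|e7|57|57|92|
→ t1 |57|f3|e7|57|f3|e7|ab|2b|

RES = [0x57, 0xf3, 0xe7, 0x57, 0xf3, 0xe7, 0xab, 0x2b]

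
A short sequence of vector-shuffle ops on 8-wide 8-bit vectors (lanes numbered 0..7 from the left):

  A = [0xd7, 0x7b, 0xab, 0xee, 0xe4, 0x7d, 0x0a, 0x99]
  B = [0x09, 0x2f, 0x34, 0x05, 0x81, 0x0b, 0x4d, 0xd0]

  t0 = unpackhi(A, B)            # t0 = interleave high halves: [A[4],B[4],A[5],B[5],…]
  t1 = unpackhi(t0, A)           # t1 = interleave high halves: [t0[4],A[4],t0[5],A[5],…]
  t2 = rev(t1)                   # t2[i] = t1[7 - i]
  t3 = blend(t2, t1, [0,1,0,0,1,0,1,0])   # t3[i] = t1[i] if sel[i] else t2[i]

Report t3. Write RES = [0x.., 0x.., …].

→ t0 |e4|81|7d|0b|0a|4d|99|d0|
→ t1 |0a|e4|4d|7d|99|0a|d0|99|
→ t2 |99|d0|0a|99|7d|4d|e4|0a|
→ t3 |99|e4|0a|99|99|4d|d0|0a|

RES = [ 0x99  0xe4  0x0a  0x99  0x99  0x4d  0xd0  0x0a ]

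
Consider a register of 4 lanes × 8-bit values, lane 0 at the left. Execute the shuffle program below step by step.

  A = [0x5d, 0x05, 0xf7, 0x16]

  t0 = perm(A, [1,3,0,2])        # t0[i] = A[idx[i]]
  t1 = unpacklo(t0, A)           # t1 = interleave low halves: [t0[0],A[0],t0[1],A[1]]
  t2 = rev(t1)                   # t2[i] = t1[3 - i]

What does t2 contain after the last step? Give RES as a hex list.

RES = [0x05, 0x16, 0x5d, 0x05]

→ t0 |05|16|5d|f7|
→ t1 |05|5d|16|05|
→ t2 |05|16|5d|05|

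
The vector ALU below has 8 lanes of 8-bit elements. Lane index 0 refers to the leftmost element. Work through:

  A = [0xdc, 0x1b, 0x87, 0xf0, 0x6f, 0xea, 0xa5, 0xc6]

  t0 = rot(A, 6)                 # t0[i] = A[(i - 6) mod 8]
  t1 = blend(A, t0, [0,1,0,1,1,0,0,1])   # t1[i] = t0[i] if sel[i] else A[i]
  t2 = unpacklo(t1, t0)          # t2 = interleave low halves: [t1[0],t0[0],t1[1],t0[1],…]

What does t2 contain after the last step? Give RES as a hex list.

RES = [0xdc, 0x87, 0xf0, 0xf0, 0x87, 0x6f, 0xea, 0xea]

→ t0 |87|f0|6f|ea|a5|c6|dc|1b|
→ t1 |dc|f0|87|ea|a5|ea|a5|1b|
→ t2 |dc|87|f0|f0|87|6f|ea|ea|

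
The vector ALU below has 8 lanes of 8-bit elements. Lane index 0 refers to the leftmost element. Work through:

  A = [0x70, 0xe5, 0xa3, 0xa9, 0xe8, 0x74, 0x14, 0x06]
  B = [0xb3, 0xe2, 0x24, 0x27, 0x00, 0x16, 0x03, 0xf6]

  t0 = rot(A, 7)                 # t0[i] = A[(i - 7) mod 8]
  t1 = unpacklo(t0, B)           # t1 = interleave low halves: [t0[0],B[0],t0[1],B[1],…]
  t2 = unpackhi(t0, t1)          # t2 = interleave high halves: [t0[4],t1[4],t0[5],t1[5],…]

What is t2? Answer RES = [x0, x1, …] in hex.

→ t0 |e5|a3|a9|e8|74|14|06|70|
→ t1 |e5|b3|a3|e2|a9|24|e8|27|
→ t2 |74|a9|14|24|06|e8|70|27|

RES = [ 0x74  0xa9  0x14  0x24  0x06  0xe8  0x70  0x27 ]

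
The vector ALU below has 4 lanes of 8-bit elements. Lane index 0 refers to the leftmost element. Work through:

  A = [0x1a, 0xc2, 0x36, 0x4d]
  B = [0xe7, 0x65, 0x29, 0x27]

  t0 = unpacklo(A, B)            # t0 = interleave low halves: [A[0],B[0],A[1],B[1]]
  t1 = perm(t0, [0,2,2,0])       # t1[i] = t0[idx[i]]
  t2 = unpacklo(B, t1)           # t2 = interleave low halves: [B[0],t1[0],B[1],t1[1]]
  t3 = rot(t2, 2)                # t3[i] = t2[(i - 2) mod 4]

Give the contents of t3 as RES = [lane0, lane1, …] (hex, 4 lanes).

RES = [0x65, 0xc2, 0xe7, 0x1a]

  t0: 1a e7 c2 65
  t1: 1a c2 c2 1a
  t2: e7 1a 65 c2
  t3: 65 c2 e7 1a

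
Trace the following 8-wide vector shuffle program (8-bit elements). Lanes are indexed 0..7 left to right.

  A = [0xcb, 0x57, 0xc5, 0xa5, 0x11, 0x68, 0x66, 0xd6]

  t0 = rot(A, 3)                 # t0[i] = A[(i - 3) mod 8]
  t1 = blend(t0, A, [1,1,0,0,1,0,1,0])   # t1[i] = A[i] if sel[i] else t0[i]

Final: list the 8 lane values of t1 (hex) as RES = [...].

RES = [ 0xcb  0x57  0xd6  0xcb  0x11  0xc5  0x66  0x11 ]

→ t0 |68|66|d6|cb|57|c5|a5|11|
→ t1 |cb|57|d6|cb|11|c5|66|11|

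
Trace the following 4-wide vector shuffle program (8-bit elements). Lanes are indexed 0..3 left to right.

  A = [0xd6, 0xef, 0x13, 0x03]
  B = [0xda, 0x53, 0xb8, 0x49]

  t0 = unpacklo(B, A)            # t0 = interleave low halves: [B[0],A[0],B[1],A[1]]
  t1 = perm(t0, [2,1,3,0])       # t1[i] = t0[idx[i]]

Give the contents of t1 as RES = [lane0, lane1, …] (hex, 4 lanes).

RES = [ 0x53  0xd6  0xef  0xda ]

→ t0 |da|d6|53|ef|
→ t1 |53|d6|ef|da|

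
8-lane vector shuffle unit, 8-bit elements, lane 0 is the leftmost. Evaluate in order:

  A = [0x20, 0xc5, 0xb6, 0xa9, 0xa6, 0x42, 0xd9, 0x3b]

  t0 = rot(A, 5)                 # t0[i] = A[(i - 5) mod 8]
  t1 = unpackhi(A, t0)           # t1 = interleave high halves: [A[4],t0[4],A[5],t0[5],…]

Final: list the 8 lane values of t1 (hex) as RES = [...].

  t0: a9 a6 42 d9 3b 20 c5 b6
  t1: a6 3b 42 20 d9 c5 3b b6

RES = [ 0xa6  0x3b  0x42  0x20  0xd9  0xc5  0x3b  0xb6 ]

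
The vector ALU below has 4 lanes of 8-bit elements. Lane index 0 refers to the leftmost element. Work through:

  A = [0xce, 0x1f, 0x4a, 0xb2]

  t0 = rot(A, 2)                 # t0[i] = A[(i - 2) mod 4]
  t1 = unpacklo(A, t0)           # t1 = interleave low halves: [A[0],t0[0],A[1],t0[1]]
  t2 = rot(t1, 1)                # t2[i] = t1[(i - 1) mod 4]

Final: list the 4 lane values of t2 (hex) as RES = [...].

RES = [0xb2, 0xce, 0x4a, 0x1f]

t0 = [0x4a, 0xb2, 0xce, 0x1f]
t1 = [0xce, 0x4a, 0x1f, 0xb2]
t2 = [0xb2, 0xce, 0x4a, 0x1f]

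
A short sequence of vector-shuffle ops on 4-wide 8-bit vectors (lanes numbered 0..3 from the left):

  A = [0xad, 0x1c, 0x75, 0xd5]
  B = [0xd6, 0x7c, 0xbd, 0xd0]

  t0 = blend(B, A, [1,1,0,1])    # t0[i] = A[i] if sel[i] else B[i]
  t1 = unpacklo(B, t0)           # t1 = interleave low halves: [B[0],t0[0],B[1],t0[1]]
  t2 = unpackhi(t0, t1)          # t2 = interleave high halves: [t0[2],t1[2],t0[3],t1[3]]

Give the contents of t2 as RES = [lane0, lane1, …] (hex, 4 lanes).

→ t0 |ad|1c|bd|d5|
→ t1 |d6|ad|7c|1c|
→ t2 |bd|7c|d5|1c|

RES = [ 0xbd  0x7c  0xd5  0x1c ]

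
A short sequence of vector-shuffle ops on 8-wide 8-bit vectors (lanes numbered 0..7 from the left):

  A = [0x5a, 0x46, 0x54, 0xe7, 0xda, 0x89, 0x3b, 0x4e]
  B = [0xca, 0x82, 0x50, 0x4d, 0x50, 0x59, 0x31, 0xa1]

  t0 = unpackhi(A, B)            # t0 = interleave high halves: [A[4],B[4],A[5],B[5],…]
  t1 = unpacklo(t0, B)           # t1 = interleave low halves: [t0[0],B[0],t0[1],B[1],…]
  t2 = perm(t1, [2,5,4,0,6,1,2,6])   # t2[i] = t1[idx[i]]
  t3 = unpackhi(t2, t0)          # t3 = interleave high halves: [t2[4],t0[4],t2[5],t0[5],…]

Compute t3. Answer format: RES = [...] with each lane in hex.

  t0: da 50 89 59 3b 31 4e a1
  t1: da ca 50 82 89 50 59 4d
  t2: 50 50 89 da 59 ca 50 59
  t3: 59 3b ca 31 50 4e 59 a1

RES = [0x59, 0x3b, 0xca, 0x31, 0x50, 0x4e, 0x59, 0xa1]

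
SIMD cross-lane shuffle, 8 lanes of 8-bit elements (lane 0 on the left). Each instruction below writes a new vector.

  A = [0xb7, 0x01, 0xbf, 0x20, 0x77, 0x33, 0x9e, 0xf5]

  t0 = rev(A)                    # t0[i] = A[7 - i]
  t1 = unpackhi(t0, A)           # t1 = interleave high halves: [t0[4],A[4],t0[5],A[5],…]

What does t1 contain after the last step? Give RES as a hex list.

RES = [0x20, 0x77, 0xbf, 0x33, 0x01, 0x9e, 0xb7, 0xf5]

→ t0 |f5|9e|33|77|20|bf|01|b7|
→ t1 |20|77|bf|33|01|9e|b7|f5|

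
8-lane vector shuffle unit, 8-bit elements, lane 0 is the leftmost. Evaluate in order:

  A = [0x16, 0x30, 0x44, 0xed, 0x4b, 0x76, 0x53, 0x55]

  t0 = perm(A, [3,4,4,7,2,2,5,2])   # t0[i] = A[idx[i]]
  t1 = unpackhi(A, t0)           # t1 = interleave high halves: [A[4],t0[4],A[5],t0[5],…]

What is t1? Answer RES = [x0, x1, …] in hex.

RES = [ 0x4b  0x44  0x76  0x44  0x53  0x76  0x55  0x44 ]

→ t0 |ed|4b|4b|55|44|44|76|44|
→ t1 |4b|44|76|44|53|76|55|44|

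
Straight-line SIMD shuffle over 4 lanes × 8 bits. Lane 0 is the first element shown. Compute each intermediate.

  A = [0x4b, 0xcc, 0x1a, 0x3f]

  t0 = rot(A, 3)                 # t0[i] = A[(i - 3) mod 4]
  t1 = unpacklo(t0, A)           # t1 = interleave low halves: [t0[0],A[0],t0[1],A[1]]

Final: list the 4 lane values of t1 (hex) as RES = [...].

  t0: cc 1a 3f 4b
  t1: cc 4b 1a cc

RES = [ 0xcc  0x4b  0x1a  0xcc ]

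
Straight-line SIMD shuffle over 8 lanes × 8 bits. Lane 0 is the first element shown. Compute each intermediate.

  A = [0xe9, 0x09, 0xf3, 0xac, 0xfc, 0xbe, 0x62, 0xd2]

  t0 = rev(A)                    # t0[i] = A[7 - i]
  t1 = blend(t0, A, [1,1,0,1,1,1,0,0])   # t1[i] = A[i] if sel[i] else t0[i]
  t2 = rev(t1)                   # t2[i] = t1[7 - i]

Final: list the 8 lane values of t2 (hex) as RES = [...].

  t0: d2 62 be fc ac f3 09 e9
  t1: e9 09 be ac fc be 09 e9
  t2: e9 09 be fc ac be 09 e9

RES = [ 0xe9  0x09  0xbe  0xfc  0xac  0xbe  0x09  0xe9 ]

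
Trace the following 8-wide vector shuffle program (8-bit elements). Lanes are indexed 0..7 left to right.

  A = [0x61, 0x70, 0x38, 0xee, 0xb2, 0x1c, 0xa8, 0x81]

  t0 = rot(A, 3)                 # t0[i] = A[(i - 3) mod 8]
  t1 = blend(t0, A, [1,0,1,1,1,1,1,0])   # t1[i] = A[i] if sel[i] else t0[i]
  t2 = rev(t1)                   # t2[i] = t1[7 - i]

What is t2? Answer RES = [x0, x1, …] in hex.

  t0: 1c a8 81 61 70 38 ee b2
  t1: 61 a8 38 ee b2 1c a8 b2
  t2: b2 a8 1c b2 ee 38 a8 61

RES = [0xb2, 0xa8, 0x1c, 0xb2, 0xee, 0x38, 0xa8, 0x61]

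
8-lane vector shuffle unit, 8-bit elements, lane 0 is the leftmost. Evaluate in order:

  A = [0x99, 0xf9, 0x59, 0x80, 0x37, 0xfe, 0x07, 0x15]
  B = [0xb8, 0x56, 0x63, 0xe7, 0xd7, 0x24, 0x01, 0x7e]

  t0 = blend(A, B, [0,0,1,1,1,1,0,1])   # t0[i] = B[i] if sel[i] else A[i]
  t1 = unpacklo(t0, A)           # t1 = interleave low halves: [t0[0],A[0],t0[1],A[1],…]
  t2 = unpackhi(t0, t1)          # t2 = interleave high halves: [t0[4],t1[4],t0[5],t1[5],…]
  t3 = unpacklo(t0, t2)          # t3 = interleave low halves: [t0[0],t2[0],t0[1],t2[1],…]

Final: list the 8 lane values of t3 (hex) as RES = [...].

t0 = [0x99, 0xf9, 0x63, 0xe7, 0xd7, 0x24, 0x07, 0x7e]
t1 = [0x99, 0x99, 0xf9, 0xf9, 0x63, 0x59, 0xe7, 0x80]
t2 = [0xd7, 0x63, 0x24, 0x59, 0x07, 0xe7, 0x7e, 0x80]
t3 = [0x99, 0xd7, 0xf9, 0x63, 0x63, 0x24, 0xe7, 0x59]

RES = [0x99, 0xd7, 0xf9, 0x63, 0x63, 0x24, 0xe7, 0x59]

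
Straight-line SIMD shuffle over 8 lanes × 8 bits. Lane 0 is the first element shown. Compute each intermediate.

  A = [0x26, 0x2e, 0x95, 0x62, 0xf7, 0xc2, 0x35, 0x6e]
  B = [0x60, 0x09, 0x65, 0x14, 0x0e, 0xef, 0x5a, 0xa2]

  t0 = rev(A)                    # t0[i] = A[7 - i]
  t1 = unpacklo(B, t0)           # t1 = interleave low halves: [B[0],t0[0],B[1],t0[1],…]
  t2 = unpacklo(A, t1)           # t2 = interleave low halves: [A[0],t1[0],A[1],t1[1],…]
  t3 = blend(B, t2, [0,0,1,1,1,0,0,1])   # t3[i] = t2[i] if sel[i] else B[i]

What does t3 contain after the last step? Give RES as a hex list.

RES = [0x60, 0x09, 0x2e, 0x6e, 0x95, 0xef, 0x5a, 0x35]

→ t0 |6e|35|c2|f7|62|95|2e|26|
→ t1 |60|6e|09|35|65|c2|14|f7|
→ t2 |26|60|2e|6e|95|09|62|35|
→ t3 |60|09|2e|6e|95|ef|5a|35|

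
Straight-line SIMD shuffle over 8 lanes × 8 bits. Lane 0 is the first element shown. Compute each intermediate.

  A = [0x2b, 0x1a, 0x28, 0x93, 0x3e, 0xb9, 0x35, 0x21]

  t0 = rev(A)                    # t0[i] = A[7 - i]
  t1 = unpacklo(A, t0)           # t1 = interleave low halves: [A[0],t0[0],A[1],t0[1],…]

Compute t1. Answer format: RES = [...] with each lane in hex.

RES = [0x2b, 0x21, 0x1a, 0x35, 0x28, 0xb9, 0x93, 0x3e]

t0 = [0x21, 0x35, 0xb9, 0x3e, 0x93, 0x28, 0x1a, 0x2b]
t1 = [0x2b, 0x21, 0x1a, 0x35, 0x28, 0xb9, 0x93, 0x3e]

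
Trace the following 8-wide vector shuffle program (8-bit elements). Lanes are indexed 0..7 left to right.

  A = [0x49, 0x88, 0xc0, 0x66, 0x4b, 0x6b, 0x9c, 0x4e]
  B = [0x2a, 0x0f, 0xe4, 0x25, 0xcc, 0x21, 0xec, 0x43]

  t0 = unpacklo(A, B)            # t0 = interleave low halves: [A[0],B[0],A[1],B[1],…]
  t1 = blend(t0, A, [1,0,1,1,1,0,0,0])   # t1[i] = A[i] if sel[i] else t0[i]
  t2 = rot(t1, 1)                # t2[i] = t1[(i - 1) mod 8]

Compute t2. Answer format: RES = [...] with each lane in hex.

RES = [0x25, 0x49, 0x2a, 0xc0, 0x66, 0x4b, 0xe4, 0x66]

t0 = [0x49, 0x2a, 0x88, 0x0f, 0xc0, 0xe4, 0x66, 0x25]
t1 = [0x49, 0x2a, 0xc0, 0x66, 0x4b, 0xe4, 0x66, 0x25]
t2 = [0x25, 0x49, 0x2a, 0xc0, 0x66, 0x4b, 0xe4, 0x66]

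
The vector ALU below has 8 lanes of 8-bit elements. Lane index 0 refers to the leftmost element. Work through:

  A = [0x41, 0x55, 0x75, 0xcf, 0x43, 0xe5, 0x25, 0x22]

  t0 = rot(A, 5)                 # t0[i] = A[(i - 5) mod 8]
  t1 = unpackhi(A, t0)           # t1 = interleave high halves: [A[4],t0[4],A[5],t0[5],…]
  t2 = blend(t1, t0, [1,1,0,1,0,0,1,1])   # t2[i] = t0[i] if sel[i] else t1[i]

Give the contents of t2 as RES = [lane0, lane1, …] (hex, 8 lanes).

  t0: cf 43 e5 25 22 41 55 75
  t1: 43 22 e5 41 25 55 22 75
  t2: cf 43 e5 25 25 55 55 75

RES = [ 0xcf  0x43  0xe5  0x25  0x25  0x55  0x55  0x75 ]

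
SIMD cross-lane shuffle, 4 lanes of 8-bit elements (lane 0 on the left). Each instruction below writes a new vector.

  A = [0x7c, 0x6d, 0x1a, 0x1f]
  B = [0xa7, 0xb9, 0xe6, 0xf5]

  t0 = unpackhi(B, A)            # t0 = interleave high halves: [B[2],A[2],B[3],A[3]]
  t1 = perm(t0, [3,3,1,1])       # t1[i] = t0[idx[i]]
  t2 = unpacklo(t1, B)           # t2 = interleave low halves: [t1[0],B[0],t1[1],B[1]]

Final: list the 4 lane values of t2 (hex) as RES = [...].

t0 = [0xe6, 0x1a, 0xf5, 0x1f]
t1 = [0x1f, 0x1f, 0x1a, 0x1a]
t2 = [0x1f, 0xa7, 0x1f, 0xb9]

RES = [ 0x1f  0xa7  0x1f  0xb9 ]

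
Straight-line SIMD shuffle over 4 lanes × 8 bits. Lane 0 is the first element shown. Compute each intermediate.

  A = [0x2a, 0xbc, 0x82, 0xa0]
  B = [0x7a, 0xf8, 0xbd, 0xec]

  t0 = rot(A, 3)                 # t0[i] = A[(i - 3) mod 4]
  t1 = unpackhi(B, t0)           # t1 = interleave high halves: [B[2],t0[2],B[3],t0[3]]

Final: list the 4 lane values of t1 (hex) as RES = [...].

RES = [ 0xbd  0xa0  0xec  0x2a ]

  t0: bc 82 a0 2a
  t1: bd a0 ec 2a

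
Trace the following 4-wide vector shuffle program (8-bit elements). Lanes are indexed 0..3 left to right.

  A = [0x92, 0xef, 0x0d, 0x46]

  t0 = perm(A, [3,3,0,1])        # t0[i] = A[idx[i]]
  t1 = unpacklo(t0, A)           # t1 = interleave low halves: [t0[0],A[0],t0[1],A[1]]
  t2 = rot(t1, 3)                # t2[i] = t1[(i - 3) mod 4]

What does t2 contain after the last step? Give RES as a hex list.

  t0: 46 46 92 ef
  t1: 46 92 46 ef
  t2: 92 46 ef 46

RES = [ 0x92  0x46  0xef  0x46 ]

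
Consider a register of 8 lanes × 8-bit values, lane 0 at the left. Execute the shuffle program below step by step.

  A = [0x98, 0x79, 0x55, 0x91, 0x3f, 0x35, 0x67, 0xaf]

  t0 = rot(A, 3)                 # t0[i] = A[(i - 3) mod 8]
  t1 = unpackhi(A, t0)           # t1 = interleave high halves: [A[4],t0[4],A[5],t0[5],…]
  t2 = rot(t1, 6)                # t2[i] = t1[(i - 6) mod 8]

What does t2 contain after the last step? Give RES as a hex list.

t0 = [0x35, 0x67, 0xaf, 0x98, 0x79, 0x55, 0x91, 0x3f]
t1 = [0x3f, 0x79, 0x35, 0x55, 0x67, 0x91, 0xaf, 0x3f]
t2 = [0x35, 0x55, 0x67, 0x91, 0xaf, 0x3f, 0x3f, 0x79]

RES = [ 0x35  0x55  0x67  0x91  0xaf  0x3f  0x3f  0x79 ]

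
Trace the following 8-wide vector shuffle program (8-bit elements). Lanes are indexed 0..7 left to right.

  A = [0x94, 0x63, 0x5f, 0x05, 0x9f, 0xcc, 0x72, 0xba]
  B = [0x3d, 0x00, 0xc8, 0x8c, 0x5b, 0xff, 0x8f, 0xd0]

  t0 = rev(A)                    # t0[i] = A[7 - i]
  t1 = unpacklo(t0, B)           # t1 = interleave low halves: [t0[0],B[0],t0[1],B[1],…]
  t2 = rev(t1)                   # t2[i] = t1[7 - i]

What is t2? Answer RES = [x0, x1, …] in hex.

RES = [0x8c, 0x9f, 0xc8, 0xcc, 0x00, 0x72, 0x3d, 0xba]

→ t0 |ba|72|cc|9f|05|5f|63|94|
→ t1 |ba|3d|72|00|cc|c8|9f|8c|
→ t2 |8c|9f|c8|cc|00|72|3d|ba|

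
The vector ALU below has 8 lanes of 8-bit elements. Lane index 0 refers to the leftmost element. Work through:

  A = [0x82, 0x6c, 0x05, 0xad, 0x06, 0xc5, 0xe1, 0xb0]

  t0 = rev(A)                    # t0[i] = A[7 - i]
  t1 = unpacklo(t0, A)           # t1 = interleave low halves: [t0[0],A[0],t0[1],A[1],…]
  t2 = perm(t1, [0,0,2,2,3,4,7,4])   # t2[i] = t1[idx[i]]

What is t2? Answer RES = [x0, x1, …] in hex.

RES = [0xb0, 0xb0, 0xe1, 0xe1, 0x6c, 0xc5, 0xad, 0xc5]

→ t0 |b0|e1|c5|06|ad|05|6c|82|
→ t1 |b0|82|e1|6c|c5|05|06|ad|
→ t2 |b0|b0|e1|e1|6c|c5|ad|c5|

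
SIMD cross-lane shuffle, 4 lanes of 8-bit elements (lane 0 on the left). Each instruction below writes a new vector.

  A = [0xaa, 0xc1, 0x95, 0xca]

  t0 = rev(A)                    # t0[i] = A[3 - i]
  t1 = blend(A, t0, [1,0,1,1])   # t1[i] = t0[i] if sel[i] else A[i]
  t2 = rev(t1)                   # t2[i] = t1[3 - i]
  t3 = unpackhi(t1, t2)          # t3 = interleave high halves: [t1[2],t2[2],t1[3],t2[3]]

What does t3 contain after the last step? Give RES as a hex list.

RES = [ 0xc1  0xc1  0xaa  0xca ]

→ t0 |ca|95|c1|aa|
→ t1 |ca|c1|c1|aa|
→ t2 |aa|c1|c1|ca|
→ t3 |c1|c1|aa|ca|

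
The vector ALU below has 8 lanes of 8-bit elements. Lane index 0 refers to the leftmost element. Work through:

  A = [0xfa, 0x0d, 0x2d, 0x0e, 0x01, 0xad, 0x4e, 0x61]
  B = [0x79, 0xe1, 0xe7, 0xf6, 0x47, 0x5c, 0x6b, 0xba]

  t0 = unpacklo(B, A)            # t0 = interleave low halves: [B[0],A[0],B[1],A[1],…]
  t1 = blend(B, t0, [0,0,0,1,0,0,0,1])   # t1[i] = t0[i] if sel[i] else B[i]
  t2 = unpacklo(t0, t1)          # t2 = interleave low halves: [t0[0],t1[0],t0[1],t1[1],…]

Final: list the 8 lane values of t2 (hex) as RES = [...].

RES = [0x79, 0x79, 0xfa, 0xe1, 0xe1, 0xe7, 0x0d, 0x0d]

  t0: 79 fa e1 0d e7 2d f6 0e
  t1: 79 e1 e7 0d 47 5c 6b 0e
  t2: 79 79 fa e1 e1 e7 0d 0d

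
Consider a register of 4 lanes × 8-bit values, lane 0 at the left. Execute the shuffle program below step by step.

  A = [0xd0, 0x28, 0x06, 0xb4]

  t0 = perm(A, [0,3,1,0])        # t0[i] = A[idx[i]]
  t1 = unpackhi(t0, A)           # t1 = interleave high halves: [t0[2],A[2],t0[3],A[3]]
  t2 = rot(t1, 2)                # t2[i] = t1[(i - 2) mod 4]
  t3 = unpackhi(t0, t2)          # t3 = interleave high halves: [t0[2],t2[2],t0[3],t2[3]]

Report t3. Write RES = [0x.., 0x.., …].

  t0: d0 b4 28 d0
  t1: 28 06 d0 b4
  t2: d0 b4 28 06
  t3: 28 28 d0 06

RES = [ 0x28  0x28  0xd0  0x06 ]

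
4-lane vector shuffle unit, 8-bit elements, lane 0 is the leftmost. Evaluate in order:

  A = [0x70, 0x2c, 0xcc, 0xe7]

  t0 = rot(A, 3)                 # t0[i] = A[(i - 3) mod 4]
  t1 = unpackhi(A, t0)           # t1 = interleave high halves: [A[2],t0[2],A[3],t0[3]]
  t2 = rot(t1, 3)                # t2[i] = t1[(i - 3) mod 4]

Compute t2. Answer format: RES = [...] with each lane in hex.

  t0: 2c cc e7 70
  t1: cc e7 e7 70
  t2: e7 e7 70 cc

RES = [0xe7, 0xe7, 0x70, 0xcc]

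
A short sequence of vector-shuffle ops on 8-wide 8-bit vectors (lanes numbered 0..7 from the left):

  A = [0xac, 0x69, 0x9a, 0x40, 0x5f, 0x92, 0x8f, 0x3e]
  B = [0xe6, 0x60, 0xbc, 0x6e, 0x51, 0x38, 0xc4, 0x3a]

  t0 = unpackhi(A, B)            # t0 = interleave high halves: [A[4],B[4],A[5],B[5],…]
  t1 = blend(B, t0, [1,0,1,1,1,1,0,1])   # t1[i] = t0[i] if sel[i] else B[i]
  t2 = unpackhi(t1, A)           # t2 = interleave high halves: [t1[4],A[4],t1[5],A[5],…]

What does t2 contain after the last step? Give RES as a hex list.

RES = [ 0x8f  0x5f  0xc4  0x92  0xc4  0x8f  0x3a  0x3e ]

t0 = [0x5f, 0x51, 0x92, 0x38, 0x8f, 0xc4, 0x3e, 0x3a]
t1 = [0x5f, 0x60, 0x92, 0x38, 0x8f, 0xc4, 0xc4, 0x3a]
t2 = [0x8f, 0x5f, 0xc4, 0x92, 0xc4, 0x8f, 0x3a, 0x3e]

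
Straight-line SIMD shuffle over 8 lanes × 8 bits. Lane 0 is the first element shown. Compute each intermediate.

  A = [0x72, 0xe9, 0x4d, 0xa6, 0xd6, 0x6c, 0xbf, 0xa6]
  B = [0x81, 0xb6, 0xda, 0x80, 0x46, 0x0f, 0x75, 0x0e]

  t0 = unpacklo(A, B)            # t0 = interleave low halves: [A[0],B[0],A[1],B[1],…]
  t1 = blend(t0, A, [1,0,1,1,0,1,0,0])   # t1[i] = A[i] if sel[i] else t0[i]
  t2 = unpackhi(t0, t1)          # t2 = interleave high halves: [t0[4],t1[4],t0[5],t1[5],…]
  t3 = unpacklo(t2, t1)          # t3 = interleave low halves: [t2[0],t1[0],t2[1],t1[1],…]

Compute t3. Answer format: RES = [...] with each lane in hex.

  t0: 72 81 e9 b6 4d da a6 80
  t1: 72 81 4d a6 4d 6c a6 80
  t2: 4d 4d da 6c a6 a6 80 80
  t3: 4d 72 4d 81 da 4d 6c a6

RES = [0x4d, 0x72, 0x4d, 0x81, 0xda, 0x4d, 0x6c, 0xa6]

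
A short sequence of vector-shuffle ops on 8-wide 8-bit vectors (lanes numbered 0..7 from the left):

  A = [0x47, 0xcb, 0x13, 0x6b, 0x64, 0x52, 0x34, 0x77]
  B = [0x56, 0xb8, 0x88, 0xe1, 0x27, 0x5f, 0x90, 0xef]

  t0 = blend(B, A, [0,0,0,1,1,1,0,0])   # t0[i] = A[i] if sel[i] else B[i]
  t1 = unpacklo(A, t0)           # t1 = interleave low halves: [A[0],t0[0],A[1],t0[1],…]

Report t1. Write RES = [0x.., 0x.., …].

→ t0 |56|b8|88|6b|64|52|90|ef|
→ t1 |47|56|cb|b8|13|88|6b|6b|

RES = [ 0x47  0x56  0xcb  0xb8  0x13  0x88  0x6b  0x6b ]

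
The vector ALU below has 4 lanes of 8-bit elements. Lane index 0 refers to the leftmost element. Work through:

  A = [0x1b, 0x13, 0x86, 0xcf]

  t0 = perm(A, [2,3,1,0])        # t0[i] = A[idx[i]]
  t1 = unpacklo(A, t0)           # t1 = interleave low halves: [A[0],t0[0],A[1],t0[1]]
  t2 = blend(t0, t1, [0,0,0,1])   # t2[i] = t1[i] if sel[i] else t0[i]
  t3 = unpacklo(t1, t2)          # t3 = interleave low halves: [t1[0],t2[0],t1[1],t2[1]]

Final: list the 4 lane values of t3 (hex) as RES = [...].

→ t0 |86|cf|13|1b|
→ t1 |1b|86|13|cf|
→ t2 |86|cf|13|cf|
→ t3 |1b|86|86|cf|

RES = [0x1b, 0x86, 0x86, 0xcf]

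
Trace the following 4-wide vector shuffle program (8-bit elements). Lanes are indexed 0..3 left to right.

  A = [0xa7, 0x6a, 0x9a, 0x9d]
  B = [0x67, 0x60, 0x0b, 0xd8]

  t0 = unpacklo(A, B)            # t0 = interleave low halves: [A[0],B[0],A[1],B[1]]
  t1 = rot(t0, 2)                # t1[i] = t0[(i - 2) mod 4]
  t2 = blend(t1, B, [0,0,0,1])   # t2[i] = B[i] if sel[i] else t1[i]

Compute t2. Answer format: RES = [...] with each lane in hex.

t0 = [0xa7, 0x67, 0x6a, 0x60]
t1 = [0x6a, 0x60, 0xa7, 0x67]
t2 = [0x6a, 0x60, 0xa7, 0xd8]

RES = [ 0x6a  0x60  0xa7  0xd8 ]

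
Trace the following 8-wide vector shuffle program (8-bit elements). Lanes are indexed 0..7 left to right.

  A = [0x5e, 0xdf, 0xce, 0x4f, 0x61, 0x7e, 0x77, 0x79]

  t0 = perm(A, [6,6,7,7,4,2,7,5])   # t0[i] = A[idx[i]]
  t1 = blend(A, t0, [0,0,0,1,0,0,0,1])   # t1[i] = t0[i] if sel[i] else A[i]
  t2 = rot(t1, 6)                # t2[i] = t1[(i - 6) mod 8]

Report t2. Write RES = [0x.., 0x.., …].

t0 = [0x77, 0x77, 0x79, 0x79, 0x61, 0xce, 0x79, 0x7e]
t1 = [0x5e, 0xdf, 0xce, 0x79, 0x61, 0x7e, 0x77, 0x7e]
t2 = [0xce, 0x79, 0x61, 0x7e, 0x77, 0x7e, 0x5e, 0xdf]

RES = [ 0xce  0x79  0x61  0x7e  0x77  0x7e  0x5e  0xdf ]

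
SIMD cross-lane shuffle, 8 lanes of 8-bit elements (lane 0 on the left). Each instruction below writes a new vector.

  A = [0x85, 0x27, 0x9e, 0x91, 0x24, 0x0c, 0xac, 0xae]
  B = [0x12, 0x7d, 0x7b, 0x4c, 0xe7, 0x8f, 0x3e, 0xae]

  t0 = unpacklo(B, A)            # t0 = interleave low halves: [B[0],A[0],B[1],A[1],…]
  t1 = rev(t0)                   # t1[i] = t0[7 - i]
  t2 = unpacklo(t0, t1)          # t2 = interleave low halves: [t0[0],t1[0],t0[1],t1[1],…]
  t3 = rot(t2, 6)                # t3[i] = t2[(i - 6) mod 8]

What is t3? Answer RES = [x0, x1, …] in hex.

→ t0 |12|85|7d|27|7b|9e|4c|91|
→ t1 |91|4c|9e|7b|27|7d|85|12|
→ t2 |12|91|85|4c|7d|9e|27|7b|
→ t3 |85|4c|7d|9e|27|7b|12|91|

RES = [ 0x85  0x4c  0x7d  0x9e  0x27  0x7b  0x12  0x91 ]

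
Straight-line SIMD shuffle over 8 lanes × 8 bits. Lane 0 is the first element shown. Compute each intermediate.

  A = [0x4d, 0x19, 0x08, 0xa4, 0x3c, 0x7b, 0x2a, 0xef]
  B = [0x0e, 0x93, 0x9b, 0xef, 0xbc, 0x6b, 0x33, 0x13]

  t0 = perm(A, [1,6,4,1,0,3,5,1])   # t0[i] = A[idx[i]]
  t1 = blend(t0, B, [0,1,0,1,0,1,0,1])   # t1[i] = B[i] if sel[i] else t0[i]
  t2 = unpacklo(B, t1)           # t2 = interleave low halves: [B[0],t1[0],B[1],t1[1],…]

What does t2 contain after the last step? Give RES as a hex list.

→ t0 |19|2a|3c|19|4d|a4|7b|19|
→ t1 |19|93|3c|ef|4d|6b|7b|13|
→ t2 |0e|19|93|93|9b|3c|ef|ef|

RES = [0x0e, 0x19, 0x93, 0x93, 0x9b, 0x3c, 0xef, 0xef]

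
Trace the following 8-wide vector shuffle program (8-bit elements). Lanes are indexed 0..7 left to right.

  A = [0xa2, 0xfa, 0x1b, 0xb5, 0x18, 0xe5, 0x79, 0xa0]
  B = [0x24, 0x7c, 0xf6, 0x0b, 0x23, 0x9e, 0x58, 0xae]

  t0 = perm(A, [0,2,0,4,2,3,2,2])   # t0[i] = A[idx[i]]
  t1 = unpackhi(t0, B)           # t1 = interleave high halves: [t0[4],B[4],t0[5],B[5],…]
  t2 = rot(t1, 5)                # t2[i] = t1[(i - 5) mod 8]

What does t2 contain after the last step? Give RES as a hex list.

  t0: a2 1b a2 18 1b b5 1b 1b
  t1: 1b 23 b5 9e 1b 58 1b ae
  t2: 9e 1b 58 1b ae 1b 23 b5

RES = [0x9e, 0x1b, 0x58, 0x1b, 0xae, 0x1b, 0x23, 0xb5]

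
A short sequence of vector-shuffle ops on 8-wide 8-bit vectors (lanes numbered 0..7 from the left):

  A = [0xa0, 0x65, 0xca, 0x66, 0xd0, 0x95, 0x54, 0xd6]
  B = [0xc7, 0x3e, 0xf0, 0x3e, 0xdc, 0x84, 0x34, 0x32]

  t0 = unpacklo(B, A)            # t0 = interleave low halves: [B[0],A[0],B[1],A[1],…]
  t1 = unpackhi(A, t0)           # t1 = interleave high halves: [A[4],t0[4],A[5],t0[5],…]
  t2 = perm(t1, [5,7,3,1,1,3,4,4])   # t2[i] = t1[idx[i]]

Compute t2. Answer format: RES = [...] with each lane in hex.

t0 = [0xc7, 0xa0, 0x3e, 0x65, 0xf0, 0xca, 0x3e, 0x66]
t1 = [0xd0, 0xf0, 0x95, 0xca, 0x54, 0x3e, 0xd6, 0x66]
t2 = [0x3e, 0x66, 0xca, 0xf0, 0xf0, 0xca, 0x54, 0x54]

RES = [0x3e, 0x66, 0xca, 0xf0, 0xf0, 0xca, 0x54, 0x54]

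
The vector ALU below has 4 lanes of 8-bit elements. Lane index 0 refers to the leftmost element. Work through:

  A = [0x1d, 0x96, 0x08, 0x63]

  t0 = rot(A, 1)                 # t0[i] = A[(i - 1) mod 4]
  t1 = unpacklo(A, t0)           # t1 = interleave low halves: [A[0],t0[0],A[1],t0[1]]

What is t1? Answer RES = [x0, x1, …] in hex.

t0 = [0x63, 0x1d, 0x96, 0x08]
t1 = [0x1d, 0x63, 0x96, 0x1d]

RES = [0x1d, 0x63, 0x96, 0x1d]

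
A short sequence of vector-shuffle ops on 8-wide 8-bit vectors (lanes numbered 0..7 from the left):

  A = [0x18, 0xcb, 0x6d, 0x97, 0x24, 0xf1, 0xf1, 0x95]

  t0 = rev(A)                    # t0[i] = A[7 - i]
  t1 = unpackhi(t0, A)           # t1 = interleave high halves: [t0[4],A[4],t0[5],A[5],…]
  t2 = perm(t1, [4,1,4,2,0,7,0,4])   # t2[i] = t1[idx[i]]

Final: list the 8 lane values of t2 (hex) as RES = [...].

→ t0 |95|f1|f1|24|97|6d|cb|18|
→ t1 |97|24|6d|f1|cb|f1|18|95|
→ t2 |cb|24|cb|6d|97|95|97|cb|

RES = [0xcb, 0x24, 0xcb, 0x6d, 0x97, 0x95, 0x97, 0xcb]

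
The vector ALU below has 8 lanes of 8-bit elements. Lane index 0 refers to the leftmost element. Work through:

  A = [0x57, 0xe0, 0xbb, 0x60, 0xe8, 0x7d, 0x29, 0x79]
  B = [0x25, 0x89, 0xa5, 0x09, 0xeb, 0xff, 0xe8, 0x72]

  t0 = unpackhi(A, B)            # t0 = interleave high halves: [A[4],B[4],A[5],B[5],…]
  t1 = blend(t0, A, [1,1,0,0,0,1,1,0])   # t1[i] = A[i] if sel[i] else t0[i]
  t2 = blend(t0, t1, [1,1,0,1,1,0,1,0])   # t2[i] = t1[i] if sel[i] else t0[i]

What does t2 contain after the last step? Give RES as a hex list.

t0 = [0xe8, 0xeb, 0x7d, 0xff, 0x29, 0xe8, 0x79, 0x72]
t1 = [0x57, 0xe0, 0x7d, 0xff, 0x29, 0x7d, 0x29, 0x72]
t2 = [0x57, 0xe0, 0x7d, 0xff, 0x29, 0xe8, 0x29, 0x72]

RES = [0x57, 0xe0, 0x7d, 0xff, 0x29, 0xe8, 0x29, 0x72]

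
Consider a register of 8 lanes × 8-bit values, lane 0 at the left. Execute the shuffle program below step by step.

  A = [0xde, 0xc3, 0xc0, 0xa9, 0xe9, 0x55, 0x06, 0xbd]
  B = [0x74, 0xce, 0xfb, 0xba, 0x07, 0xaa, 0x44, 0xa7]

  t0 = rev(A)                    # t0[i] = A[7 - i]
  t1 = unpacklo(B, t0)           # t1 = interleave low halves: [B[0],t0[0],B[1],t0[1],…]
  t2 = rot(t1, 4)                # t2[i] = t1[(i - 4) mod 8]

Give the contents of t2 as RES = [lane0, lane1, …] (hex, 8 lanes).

t0 = [0xbd, 0x06, 0x55, 0xe9, 0xa9, 0xc0, 0xc3, 0xde]
t1 = [0x74, 0xbd, 0xce, 0x06, 0xfb, 0x55, 0xba, 0xe9]
t2 = [0xfb, 0x55, 0xba, 0xe9, 0x74, 0xbd, 0xce, 0x06]

RES = [ 0xfb  0x55  0xba  0xe9  0x74  0xbd  0xce  0x06 ]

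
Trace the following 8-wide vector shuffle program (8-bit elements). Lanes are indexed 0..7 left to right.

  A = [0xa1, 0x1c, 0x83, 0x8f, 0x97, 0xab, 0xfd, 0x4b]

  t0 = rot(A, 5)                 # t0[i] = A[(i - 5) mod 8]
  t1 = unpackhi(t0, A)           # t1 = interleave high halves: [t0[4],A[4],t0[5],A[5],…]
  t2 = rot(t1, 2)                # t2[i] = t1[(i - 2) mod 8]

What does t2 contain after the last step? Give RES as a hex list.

  t0: 8f 97 ab fd 4b a1 1c 83
  t1: 4b 97 a1 ab 1c fd 83 4b
  t2: 83 4b 4b 97 a1 ab 1c fd

RES = [ 0x83  0x4b  0x4b  0x97  0xa1  0xab  0x1c  0xfd ]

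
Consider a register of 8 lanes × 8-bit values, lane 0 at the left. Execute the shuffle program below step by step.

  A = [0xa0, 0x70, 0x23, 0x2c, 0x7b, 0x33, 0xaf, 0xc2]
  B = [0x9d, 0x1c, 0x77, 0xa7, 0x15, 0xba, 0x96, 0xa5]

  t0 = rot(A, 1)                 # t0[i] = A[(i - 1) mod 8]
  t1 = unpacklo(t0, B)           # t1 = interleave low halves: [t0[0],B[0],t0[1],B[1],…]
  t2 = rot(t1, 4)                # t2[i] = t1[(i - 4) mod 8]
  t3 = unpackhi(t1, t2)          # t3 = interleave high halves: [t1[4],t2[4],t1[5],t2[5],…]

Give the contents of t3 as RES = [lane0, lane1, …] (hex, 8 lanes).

→ t0 |c2|a0|70|23|2c|7b|33|af|
→ t1 |c2|9d|a0|1c|70|77|23|a7|
→ t2 |70|77|23|a7|c2|9d|a0|1c|
→ t3 |70|c2|77|9d|23|a0|a7|1c|

RES = [ 0x70  0xc2  0x77  0x9d  0x23  0xa0  0xa7  0x1c ]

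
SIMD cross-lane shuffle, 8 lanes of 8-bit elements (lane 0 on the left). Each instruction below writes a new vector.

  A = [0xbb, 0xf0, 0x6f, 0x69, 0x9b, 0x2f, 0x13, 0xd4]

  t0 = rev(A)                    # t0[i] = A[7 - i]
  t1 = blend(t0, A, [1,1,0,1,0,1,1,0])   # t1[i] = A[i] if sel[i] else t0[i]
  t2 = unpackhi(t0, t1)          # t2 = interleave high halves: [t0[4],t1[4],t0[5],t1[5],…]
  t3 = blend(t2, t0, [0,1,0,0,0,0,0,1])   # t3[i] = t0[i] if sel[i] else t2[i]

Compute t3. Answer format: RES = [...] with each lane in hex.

RES = [0x69, 0x13, 0x6f, 0x2f, 0xf0, 0x13, 0xbb, 0xbb]

→ t0 |d4|13|2f|9b|69|6f|f0|bb|
→ t1 |bb|f0|2f|69|69|2f|13|bb|
→ t2 |69|69|6f|2f|f0|13|bb|bb|
→ t3 |69|13|6f|2f|f0|13|bb|bb|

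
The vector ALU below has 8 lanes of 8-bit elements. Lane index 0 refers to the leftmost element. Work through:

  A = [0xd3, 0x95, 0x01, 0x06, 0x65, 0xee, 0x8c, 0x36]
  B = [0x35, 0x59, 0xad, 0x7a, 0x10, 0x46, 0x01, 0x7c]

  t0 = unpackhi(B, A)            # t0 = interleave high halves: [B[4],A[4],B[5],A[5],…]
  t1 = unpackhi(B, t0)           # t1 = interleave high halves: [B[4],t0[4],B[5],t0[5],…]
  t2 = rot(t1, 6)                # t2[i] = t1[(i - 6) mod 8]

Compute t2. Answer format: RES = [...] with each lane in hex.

RES = [0x46, 0x8c, 0x01, 0x7c, 0x7c, 0x36, 0x10, 0x01]

t0 = [0x10, 0x65, 0x46, 0xee, 0x01, 0x8c, 0x7c, 0x36]
t1 = [0x10, 0x01, 0x46, 0x8c, 0x01, 0x7c, 0x7c, 0x36]
t2 = [0x46, 0x8c, 0x01, 0x7c, 0x7c, 0x36, 0x10, 0x01]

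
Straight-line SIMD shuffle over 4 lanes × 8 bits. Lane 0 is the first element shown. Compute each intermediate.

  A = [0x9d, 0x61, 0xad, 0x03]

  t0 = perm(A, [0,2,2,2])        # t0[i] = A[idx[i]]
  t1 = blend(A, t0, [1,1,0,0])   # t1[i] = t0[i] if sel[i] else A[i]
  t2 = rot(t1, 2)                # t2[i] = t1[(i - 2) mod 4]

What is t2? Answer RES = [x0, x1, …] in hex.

t0 = [0x9d, 0xad, 0xad, 0xad]
t1 = [0x9d, 0xad, 0xad, 0x03]
t2 = [0xad, 0x03, 0x9d, 0xad]

RES = [ 0xad  0x03  0x9d  0xad ]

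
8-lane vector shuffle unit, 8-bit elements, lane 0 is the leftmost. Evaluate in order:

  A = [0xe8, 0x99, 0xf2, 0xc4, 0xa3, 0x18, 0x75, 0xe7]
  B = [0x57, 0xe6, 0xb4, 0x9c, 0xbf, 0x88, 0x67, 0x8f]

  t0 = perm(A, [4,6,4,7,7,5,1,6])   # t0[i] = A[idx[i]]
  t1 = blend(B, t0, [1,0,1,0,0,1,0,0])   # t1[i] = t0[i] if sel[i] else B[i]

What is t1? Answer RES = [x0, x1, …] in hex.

RES = [0xa3, 0xe6, 0xa3, 0x9c, 0xbf, 0x18, 0x67, 0x8f]

t0 = [0xa3, 0x75, 0xa3, 0xe7, 0xe7, 0x18, 0x99, 0x75]
t1 = [0xa3, 0xe6, 0xa3, 0x9c, 0xbf, 0x18, 0x67, 0x8f]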